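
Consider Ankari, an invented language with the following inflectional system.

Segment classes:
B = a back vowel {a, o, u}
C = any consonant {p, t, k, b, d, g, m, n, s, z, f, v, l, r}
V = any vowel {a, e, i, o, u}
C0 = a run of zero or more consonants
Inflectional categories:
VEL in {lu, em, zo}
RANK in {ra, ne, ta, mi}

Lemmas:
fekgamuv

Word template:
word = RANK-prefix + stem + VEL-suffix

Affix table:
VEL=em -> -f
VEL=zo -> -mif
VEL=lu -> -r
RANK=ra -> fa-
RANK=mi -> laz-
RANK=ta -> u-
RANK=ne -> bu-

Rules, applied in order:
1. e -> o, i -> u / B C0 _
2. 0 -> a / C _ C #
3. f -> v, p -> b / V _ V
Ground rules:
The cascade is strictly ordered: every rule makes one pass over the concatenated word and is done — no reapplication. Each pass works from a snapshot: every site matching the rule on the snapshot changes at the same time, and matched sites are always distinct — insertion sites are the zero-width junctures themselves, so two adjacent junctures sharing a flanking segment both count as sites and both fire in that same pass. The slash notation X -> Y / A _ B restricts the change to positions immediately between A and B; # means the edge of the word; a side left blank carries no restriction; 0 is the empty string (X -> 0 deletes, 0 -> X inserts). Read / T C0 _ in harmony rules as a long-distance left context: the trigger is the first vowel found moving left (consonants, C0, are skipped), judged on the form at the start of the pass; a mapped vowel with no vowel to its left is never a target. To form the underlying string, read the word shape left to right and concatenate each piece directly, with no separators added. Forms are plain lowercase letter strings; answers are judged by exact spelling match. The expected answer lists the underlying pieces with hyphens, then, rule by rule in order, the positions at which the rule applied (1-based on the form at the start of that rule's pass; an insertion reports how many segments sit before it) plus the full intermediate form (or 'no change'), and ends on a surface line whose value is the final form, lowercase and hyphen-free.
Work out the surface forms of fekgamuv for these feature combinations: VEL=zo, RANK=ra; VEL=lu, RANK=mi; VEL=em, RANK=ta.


cell VEL=zo, RANK=ra:
underlying: fa-fekgamuv-mif
1. e -> o, i -> u / B C0 _: fires at position(s) 4, 12: fafokgamuvmuf
2. 0 -> a / C _ C #: no change
3. f -> v, p -> b / V _ V: fires at position(s) 3: favokgamuvmuf
surface: favokgamuvmuf

cell VEL=lu, RANK=mi:
underlying: laz-fekgamuv-r
1. e -> o, i -> u / B C0 _: fires at position(s) 5: lazfokgamuvr
2. 0 -> a / C _ C #: inserts after position(s) 11: lazfokgamuvar
3. f -> v, p -> b / V _ V: no change
surface: lazfokgamuvar

cell VEL=em, RANK=ta:
underlying: u-fekgamuv-f
1. e -> o, i -> u / B C0 _: fires at position(s) 3: ufokgamuvf
2. 0 -> a / C _ C #: inserts after position(s) 9: ufokgamuvaf
3. f -> v, p -> b / V _ V: fires at position(s) 2: uvokgamuvaf
surface: uvokgamuvaf


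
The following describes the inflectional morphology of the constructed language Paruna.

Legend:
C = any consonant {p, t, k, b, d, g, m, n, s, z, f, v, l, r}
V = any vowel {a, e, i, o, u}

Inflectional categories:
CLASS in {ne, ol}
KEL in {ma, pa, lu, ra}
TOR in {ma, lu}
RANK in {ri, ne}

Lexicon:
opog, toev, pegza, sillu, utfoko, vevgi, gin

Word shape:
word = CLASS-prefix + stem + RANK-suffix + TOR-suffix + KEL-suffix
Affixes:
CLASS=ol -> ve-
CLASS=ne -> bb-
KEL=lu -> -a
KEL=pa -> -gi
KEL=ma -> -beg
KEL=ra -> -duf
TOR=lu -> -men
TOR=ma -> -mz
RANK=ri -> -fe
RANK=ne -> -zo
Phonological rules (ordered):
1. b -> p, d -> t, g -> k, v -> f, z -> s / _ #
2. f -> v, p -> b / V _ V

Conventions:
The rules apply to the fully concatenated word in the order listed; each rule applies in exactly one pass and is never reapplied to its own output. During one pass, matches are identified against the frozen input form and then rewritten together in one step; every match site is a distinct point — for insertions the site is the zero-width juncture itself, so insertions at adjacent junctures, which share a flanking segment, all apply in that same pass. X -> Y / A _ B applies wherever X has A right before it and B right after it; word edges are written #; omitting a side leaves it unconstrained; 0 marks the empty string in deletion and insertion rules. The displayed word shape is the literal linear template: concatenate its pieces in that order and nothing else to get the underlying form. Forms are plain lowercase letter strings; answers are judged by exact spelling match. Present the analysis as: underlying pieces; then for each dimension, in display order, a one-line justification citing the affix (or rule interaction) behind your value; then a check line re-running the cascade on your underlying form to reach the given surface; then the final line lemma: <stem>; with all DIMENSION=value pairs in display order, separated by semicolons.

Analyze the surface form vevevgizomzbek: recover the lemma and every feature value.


underlying: ve-vevgi-zo-mz-beg
CLASS=ol - signalled by the affix ve-
KEL=ma - signalled by the affix -beg
TOR=ma - signalled by the affix -mz
RANK=ne - signalled by the affix -zo
check: vevevgizomzbeg -> vevevgizomzbek -> vevevgizomzbek
lemma: vevgi; CLASS=ol; KEL=ma; TOR=ma; RANK=ne


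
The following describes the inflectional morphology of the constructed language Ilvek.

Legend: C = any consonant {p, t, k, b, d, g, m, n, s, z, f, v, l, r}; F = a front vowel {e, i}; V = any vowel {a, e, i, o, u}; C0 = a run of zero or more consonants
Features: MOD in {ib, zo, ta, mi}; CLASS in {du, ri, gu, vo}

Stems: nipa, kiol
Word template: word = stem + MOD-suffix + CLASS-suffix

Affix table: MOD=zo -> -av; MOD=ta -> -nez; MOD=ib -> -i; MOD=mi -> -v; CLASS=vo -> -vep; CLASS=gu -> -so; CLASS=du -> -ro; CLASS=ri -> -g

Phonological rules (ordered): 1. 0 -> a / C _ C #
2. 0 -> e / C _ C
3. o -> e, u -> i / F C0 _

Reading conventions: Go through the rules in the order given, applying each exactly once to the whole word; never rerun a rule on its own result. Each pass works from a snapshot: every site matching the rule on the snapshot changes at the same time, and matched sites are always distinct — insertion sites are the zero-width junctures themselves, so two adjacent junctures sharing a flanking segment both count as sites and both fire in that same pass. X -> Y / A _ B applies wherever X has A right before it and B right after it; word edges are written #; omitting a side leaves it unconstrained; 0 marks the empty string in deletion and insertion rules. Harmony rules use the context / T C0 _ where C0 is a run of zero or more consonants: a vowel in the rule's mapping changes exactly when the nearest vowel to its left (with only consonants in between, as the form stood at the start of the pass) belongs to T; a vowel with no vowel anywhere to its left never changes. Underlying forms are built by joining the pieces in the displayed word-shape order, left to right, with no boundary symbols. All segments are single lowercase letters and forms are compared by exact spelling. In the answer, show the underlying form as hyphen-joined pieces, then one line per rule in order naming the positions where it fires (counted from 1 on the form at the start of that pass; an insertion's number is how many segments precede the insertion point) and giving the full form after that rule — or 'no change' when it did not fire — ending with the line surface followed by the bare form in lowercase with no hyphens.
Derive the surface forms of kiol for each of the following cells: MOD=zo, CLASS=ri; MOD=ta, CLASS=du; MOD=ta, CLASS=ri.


cell MOD=zo, CLASS=ri:
underlying: kiol-av-g
1. 0 -> a / C _ C #: inserts after position(s) 6: kiolavag
2. 0 -> e / C _ C: no change
3. o -> e, u -> i / F C0 _: fires at position(s) 3: kielavag
surface: kielavag

cell MOD=ta, CLASS=du:
underlying: kiol-nez-ro
1. 0 -> a / C _ C #: no change
2. 0 -> e / C _ C: inserts after position(s) 4, 7: kiolenezero
3. o -> e, u -> i / F C0 _: fires at position(s) 3, 11: kielenezere
surface: kielenezere

cell MOD=ta, CLASS=ri:
underlying: kiol-nez-g
1. 0 -> a / C _ C #: inserts after position(s) 7: kiolnezag
2. 0 -> e / C _ C: inserts after position(s) 4: kiolenezag
3. o -> e, u -> i / F C0 _: fires at position(s) 3: kielenezag
surface: kielenezag


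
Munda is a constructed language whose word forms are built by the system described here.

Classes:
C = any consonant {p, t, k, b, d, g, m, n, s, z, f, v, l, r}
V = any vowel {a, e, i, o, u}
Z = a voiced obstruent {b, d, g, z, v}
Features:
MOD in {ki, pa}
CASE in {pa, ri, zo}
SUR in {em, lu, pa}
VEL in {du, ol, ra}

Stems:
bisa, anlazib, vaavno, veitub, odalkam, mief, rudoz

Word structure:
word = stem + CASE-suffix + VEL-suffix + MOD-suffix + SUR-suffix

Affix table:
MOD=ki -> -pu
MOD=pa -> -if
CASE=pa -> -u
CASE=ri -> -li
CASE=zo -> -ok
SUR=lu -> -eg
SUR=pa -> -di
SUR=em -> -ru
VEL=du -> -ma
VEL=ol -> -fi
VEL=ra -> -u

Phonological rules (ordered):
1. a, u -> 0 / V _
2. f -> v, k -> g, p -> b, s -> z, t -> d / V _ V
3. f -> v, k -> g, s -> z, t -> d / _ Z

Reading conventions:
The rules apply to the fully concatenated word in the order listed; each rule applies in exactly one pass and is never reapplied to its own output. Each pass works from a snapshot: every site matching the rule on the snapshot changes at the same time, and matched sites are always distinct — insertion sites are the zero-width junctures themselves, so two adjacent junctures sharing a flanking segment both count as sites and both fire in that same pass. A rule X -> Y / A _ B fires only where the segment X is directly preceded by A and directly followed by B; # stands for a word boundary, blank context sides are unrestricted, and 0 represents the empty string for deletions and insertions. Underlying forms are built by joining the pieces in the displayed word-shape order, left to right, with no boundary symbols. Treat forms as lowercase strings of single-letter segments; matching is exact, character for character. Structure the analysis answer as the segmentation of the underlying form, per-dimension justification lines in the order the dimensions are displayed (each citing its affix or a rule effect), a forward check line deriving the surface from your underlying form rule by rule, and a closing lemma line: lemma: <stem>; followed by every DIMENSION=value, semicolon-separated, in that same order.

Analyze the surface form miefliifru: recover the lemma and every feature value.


underlying: mief-li-u-if-ru
MOD=pa - signalled by the affix -if
CASE=ri - signalled by the affix -li
SUR=em - signalled by the affix -ru
VEL=ra - signalled by the affix -u
check: miefliuifru -> miefliifru -> miefliifru -> miefliifru
lemma: mief; MOD=pa; CASE=ri; SUR=em; VEL=ra


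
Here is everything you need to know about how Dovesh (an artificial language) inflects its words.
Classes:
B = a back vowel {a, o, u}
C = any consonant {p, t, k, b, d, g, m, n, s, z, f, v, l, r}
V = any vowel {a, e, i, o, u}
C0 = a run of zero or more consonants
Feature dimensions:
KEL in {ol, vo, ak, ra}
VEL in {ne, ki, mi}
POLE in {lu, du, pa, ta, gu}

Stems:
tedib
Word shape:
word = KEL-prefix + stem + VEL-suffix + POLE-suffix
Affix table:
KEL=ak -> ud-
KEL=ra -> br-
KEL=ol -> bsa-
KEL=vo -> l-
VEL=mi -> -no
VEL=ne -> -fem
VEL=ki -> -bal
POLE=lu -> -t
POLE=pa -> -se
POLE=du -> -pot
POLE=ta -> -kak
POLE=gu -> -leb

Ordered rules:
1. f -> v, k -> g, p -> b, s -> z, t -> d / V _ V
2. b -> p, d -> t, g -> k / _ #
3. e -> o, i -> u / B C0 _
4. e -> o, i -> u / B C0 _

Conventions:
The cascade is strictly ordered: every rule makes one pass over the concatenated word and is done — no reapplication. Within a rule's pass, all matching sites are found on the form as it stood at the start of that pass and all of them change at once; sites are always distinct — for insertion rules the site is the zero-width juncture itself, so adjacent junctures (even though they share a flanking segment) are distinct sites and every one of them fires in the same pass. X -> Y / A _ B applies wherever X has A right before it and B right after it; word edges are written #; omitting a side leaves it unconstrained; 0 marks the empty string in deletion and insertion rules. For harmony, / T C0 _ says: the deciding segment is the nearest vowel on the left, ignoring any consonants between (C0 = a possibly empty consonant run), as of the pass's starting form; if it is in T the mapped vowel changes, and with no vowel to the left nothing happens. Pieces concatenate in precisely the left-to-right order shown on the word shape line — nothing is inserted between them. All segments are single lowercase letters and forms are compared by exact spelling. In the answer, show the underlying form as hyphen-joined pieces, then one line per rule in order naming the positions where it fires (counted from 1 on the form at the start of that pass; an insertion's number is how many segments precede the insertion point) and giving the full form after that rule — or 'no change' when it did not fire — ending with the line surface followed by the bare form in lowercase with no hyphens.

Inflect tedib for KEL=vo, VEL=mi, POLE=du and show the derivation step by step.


underlying: l-tedib-no-pot
1. f -> v, k -> g, p -> b, s -> z, t -> d / V _ V: fires at position(s) 9: ltedibnobot
2. b -> p, d -> t, g -> k / _ #: no change
3. e -> o, i -> u / B C0 _: no change
4. e -> o, i -> u / B C0 _: no change
surface: ltedibnobot


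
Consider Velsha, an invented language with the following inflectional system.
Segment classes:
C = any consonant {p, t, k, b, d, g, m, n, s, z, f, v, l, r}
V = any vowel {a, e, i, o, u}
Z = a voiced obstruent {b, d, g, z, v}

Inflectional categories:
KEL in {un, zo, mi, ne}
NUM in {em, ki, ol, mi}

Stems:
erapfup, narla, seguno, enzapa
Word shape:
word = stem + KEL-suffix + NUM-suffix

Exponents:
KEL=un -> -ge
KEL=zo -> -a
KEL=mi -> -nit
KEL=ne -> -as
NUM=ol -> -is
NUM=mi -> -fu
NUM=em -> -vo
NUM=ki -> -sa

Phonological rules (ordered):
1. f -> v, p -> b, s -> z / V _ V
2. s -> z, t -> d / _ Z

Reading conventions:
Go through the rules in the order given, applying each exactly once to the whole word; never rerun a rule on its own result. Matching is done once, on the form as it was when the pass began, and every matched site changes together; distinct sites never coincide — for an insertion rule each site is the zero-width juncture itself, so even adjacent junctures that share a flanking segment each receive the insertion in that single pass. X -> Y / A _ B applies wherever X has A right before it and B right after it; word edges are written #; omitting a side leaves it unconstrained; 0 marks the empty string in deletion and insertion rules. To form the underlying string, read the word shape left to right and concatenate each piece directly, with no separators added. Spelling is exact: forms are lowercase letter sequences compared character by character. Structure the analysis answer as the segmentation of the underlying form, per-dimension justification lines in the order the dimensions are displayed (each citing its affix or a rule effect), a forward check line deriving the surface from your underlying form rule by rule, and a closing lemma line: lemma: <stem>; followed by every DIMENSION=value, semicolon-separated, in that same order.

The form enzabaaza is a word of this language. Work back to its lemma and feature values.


underlying: enzapa-a-sa
KEL=zo - signalled by the affix -a
NUM=ki - signalled by the affix -sa
check: enzapaasa -> enzabaaza -> enzabaaza
lemma: enzapa; KEL=zo; NUM=ki


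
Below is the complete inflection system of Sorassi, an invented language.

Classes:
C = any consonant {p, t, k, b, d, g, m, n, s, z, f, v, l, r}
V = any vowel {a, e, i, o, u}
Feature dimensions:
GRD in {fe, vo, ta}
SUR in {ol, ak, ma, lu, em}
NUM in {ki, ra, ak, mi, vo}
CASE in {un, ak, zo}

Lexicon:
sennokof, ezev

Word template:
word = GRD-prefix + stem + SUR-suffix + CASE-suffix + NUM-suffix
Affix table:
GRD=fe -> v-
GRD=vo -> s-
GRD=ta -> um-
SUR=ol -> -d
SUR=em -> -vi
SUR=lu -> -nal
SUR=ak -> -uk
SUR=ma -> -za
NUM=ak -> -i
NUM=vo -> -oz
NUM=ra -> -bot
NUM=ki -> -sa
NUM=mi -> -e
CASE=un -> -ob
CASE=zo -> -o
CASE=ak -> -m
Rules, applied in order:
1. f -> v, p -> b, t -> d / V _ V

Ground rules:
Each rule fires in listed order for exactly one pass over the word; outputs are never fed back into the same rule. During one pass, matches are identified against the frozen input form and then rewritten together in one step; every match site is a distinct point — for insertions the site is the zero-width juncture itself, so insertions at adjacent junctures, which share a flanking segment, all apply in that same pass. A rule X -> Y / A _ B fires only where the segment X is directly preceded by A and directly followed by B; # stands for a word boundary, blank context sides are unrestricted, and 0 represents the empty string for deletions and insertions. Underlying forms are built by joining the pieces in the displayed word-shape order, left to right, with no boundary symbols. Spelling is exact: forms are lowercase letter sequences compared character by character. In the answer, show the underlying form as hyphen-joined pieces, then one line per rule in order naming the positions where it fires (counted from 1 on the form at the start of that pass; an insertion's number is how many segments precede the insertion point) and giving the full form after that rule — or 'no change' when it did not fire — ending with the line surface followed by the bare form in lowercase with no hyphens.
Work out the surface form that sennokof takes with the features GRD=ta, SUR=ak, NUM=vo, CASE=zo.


underlying: um-sennokof-uk-o-oz
1. f -> v, p -> b, t -> d / V _ V: fires at position(s) 10: umsennokovukooz
surface: umsennokovukooz


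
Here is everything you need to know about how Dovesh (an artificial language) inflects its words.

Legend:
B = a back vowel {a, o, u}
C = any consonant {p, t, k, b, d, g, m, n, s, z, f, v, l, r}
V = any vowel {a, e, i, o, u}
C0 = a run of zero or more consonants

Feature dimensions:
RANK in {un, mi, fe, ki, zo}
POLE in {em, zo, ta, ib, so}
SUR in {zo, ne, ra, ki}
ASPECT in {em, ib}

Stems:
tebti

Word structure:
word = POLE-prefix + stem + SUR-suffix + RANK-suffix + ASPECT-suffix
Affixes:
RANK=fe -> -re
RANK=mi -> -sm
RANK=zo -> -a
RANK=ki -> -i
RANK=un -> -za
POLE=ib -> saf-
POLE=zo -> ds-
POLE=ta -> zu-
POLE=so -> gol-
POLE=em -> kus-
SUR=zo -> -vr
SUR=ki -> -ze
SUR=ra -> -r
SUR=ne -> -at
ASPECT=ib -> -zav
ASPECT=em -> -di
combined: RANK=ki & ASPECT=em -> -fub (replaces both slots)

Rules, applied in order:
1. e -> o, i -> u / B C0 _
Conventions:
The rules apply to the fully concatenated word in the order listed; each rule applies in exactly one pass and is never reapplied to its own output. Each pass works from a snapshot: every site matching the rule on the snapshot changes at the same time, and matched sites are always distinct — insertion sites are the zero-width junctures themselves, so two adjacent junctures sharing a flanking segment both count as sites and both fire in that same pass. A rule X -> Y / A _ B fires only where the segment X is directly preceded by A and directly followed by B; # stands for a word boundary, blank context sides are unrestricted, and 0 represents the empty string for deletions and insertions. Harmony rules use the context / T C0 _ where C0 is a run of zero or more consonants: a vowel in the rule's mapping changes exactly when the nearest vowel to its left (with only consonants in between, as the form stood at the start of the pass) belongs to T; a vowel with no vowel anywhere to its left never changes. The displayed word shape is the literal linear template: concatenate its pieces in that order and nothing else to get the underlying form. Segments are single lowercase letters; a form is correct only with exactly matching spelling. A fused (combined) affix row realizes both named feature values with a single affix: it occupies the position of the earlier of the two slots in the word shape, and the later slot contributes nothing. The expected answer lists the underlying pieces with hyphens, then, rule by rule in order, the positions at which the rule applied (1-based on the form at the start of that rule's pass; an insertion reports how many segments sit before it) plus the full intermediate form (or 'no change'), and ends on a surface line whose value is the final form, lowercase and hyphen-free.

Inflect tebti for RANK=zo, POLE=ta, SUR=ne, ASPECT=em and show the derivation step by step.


underlying: zu-tebti-at-a-di
1. e -> o, i -> u / B C0 _: fires at position(s) 4, 12: zutobtiatadu
surface: zutobtiatadu


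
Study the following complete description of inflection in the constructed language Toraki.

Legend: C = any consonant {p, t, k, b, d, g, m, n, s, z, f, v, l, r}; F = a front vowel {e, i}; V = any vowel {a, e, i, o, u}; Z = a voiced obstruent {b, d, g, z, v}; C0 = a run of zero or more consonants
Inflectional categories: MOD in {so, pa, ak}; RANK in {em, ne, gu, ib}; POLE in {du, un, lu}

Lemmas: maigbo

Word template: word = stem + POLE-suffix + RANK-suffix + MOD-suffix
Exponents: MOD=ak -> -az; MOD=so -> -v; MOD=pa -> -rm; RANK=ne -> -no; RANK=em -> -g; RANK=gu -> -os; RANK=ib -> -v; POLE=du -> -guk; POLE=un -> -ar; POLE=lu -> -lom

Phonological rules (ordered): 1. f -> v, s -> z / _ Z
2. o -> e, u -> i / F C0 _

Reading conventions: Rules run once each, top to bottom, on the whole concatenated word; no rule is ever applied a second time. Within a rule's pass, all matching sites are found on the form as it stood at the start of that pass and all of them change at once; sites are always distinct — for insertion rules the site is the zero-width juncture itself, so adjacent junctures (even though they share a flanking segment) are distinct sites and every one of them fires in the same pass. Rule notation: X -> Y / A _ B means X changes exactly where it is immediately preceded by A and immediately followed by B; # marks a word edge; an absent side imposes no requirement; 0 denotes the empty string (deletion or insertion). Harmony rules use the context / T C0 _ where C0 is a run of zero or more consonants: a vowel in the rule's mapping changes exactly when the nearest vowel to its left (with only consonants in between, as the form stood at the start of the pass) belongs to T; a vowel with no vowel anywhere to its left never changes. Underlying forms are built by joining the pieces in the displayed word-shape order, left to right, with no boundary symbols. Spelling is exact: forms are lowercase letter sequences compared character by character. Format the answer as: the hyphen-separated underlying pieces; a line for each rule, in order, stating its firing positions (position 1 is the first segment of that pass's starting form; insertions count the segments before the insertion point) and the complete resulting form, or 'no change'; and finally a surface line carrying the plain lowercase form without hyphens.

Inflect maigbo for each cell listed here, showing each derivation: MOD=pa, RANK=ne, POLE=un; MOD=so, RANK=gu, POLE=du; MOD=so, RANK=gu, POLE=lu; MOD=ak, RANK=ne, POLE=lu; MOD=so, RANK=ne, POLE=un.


cell MOD=pa, RANK=ne, POLE=un:
underlying: maigbo-ar-no-rm
1. f -> v, s -> z / _ Z: no change
2. o -> e, u -> i / F C0 _: fires at position(s) 6: maigbearnorm
surface: maigbearnorm

cell MOD=so, RANK=gu, POLE=du:
underlying: maigbo-guk-os-v
1. f -> v, s -> z / _ Z: fires at position(s) 11: maigbogukozv
2. o -> e, u -> i / F C0 _: fires at position(s) 6: maigbegukozv
surface: maigbegukozv

cell MOD=so, RANK=gu, POLE=lu:
underlying: maigbo-lom-os-v
1. f -> v, s -> z / _ Z: fires at position(s) 11: maigbolomozv
2. o -> e, u -> i / F C0 _: fires at position(s) 6: maigbelomozv
surface: maigbelomozv

cell MOD=ak, RANK=ne, POLE=lu:
underlying: maigbo-lom-no-az
1. f -> v, s -> z / _ Z: no change
2. o -> e, u -> i / F C0 _: fires at position(s) 6: maigbelomnoaz
surface: maigbelomnoaz

cell MOD=so, RANK=ne, POLE=un:
underlying: maigbo-ar-no-v
1. f -> v, s -> z / _ Z: no change
2. o -> e, u -> i / F C0 _: fires at position(s) 6: maigbearnov
surface: maigbearnov


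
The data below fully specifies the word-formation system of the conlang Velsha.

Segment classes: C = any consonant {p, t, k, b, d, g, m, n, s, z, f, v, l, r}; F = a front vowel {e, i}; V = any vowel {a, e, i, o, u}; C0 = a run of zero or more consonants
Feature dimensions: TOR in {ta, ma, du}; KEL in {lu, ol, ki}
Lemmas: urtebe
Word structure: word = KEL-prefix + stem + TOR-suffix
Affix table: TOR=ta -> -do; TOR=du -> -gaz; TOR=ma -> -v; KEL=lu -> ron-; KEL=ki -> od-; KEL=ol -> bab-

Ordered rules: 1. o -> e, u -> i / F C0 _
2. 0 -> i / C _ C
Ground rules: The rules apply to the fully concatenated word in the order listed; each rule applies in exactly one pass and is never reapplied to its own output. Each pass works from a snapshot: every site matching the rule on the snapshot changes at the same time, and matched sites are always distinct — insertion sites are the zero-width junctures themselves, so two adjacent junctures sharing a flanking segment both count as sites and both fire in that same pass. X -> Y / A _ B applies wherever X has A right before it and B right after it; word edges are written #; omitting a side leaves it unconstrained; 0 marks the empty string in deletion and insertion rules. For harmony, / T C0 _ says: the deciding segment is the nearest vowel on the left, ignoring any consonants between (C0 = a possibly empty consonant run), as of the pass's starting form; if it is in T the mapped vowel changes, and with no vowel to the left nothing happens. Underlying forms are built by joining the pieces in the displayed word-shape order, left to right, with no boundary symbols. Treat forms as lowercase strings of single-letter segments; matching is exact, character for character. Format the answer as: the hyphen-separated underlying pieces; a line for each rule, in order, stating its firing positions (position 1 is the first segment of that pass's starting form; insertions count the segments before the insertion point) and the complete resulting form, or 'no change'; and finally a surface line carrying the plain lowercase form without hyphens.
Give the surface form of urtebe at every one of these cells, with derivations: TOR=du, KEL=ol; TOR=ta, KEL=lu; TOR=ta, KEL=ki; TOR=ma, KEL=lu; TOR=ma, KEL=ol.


cell TOR=du, KEL=ol:
underlying: bab-urtebe-gaz
1. o -> e, u -> i / F C0 _: no change
2. 0 -> i / C _ C: inserts after position(s) 5: baburitebegaz
surface: baburitebegaz

cell TOR=ta, KEL=lu:
underlying: ron-urtebe-do
1. o -> e, u -> i / F C0 _: fires at position(s) 11: ronurtebede
2. 0 -> i / C _ C: inserts after position(s) 5: ronuritebede
surface: ronuritebede

cell TOR=ta, KEL=ki:
underlying: od-urtebe-do
1. o -> e, u -> i / F C0 _: fires at position(s) 10: odurtebede
2. 0 -> i / C _ C: inserts after position(s) 4: oduritebede
surface: oduritebede

cell TOR=ma, KEL=lu:
underlying: ron-urtebe-v
1. o -> e, u -> i / F C0 _: no change
2. 0 -> i / C _ C: inserts after position(s) 5: ronuritebev
surface: ronuritebev

cell TOR=ma, KEL=ol:
underlying: bab-urtebe-v
1. o -> e, u -> i / F C0 _: no change
2. 0 -> i / C _ C: inserts after position(s) 5: baburitebev
surface: baburitebev


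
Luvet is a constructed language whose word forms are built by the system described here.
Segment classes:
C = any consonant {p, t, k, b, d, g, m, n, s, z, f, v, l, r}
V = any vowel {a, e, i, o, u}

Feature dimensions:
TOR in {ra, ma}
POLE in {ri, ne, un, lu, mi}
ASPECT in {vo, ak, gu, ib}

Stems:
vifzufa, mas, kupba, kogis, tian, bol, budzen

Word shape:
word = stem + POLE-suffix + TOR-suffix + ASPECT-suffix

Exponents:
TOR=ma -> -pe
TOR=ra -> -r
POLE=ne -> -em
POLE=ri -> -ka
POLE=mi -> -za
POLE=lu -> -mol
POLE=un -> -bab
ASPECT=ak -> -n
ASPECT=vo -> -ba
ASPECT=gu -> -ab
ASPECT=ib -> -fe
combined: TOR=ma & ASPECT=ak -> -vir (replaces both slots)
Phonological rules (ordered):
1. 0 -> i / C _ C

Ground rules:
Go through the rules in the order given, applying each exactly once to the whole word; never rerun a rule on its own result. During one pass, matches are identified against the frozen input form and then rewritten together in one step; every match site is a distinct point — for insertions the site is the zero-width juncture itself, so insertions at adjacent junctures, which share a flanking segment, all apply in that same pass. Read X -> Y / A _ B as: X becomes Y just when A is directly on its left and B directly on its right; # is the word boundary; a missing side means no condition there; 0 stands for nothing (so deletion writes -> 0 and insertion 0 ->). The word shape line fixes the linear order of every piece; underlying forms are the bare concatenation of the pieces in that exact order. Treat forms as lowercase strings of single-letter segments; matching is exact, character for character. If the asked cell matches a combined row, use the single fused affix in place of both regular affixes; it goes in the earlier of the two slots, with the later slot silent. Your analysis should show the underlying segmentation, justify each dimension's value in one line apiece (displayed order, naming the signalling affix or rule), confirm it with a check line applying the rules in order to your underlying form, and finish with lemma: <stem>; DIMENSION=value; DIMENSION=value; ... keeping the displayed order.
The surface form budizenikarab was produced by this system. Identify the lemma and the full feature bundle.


underlying: budzen-ka-r-ab
TOR=ra - signalled by the affix -r
POLE=ri - signalled by the affix -ka
ASPECT=gu - signalled by the affix -ab
check: budzenkarab -> budizenikarab
lemma: budzen; TOR=ra; POLE=ri; ASPECT=gu


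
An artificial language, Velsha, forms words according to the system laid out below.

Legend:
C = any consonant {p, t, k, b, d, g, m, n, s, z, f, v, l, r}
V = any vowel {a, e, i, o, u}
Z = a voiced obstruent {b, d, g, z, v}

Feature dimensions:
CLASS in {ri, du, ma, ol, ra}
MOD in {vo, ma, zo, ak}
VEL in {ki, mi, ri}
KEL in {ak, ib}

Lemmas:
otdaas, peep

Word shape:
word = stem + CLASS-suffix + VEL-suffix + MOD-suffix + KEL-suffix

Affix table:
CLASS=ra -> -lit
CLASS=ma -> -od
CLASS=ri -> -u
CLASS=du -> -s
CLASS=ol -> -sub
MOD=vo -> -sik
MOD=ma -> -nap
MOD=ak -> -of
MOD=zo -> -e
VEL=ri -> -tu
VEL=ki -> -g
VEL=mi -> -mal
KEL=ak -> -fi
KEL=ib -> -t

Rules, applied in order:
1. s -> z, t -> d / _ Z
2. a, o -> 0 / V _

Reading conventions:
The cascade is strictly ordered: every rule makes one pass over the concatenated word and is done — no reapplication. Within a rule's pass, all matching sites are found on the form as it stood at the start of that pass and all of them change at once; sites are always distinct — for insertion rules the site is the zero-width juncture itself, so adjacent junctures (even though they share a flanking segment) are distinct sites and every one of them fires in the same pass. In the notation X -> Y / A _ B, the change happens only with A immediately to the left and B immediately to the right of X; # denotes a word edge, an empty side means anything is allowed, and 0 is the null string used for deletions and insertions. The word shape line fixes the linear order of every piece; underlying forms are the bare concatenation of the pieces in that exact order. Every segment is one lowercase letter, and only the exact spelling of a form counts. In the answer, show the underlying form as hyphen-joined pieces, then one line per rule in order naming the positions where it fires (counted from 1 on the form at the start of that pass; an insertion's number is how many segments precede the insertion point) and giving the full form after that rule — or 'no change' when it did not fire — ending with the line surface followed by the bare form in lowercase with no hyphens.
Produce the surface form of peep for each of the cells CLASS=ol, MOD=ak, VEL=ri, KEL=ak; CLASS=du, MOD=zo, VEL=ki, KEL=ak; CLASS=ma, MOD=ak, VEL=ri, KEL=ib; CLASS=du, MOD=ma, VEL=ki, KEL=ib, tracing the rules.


cell CLASS=ol, MOD=ak, VEL=ri, KEL=ak:
underlying: peep-sub-tu-of-fi
1. s -> z, t -> d / _ Z: no change
2. a, o -> 0 / V _: fires at position(s) 10: peepsubtuffi
surface: peepsubtuffi

cell CLASS=du, MOD=zo, VEL=ki, KEL=ak:
underlying: peep-s-g-e-fi
1. s -> z, t -> d / _ Z: fires at position(s) 5: peepzgefi
2. a, o -> 0 / V _: no change
surface: peepzgefi

cell CLASS=ma, MOD=ak, VEL=ri, KEL=ib:
underlying: peep-od-tu-of-t
1. s -> z, t -> d / _ Z: no change
2. a, o -> 0 / V _: fires at position(s) 9: peepodtuft
surface: peepodtuft

cell CLASS=du, MOD=ma, VEL=ki, KEL=ib:
underlying: peep-s-g-nap-t
1. s -> z, t -> d / _ Z: fires at position(s) 5: peepzgnapt
2. a, o -> 0 / V _: no change
surface: peepzgnapt


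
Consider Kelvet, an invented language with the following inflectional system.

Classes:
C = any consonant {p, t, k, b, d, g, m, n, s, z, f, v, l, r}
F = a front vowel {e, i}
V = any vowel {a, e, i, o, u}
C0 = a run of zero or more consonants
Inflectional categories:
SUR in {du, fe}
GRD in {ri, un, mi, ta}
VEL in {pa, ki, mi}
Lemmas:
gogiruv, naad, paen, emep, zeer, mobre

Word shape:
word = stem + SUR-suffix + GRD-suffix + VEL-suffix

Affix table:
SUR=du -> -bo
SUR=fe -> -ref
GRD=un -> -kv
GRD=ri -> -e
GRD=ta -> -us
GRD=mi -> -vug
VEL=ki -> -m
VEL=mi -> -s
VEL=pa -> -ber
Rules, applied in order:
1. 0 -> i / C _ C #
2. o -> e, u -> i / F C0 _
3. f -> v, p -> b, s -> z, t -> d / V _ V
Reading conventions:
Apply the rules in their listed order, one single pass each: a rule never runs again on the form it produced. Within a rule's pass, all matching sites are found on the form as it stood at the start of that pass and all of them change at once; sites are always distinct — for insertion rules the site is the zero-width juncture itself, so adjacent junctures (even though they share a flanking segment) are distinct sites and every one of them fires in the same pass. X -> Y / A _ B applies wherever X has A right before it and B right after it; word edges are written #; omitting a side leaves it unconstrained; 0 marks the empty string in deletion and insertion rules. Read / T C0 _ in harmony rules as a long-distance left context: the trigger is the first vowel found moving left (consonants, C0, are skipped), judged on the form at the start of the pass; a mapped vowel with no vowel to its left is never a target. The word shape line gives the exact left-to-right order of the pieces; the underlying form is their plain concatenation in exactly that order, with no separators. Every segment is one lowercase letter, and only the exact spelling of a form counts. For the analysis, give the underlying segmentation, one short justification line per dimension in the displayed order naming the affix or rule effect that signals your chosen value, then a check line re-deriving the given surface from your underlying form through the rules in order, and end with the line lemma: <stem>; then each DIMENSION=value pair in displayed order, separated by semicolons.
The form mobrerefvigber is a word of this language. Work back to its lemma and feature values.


underlying: mobre-ref-vug-ber
SUR=fe - signalled by the affix -ref
GRD=mi - signalled by the affix -vug
VEL=pa - signalled by the affix -ber
check: mobrerefvugber -> mobrerefvugber -> mobrerefvigber -> mobrerefvigber
lemma: mobre; SUR=fe; GRD=mi; VEL=pa


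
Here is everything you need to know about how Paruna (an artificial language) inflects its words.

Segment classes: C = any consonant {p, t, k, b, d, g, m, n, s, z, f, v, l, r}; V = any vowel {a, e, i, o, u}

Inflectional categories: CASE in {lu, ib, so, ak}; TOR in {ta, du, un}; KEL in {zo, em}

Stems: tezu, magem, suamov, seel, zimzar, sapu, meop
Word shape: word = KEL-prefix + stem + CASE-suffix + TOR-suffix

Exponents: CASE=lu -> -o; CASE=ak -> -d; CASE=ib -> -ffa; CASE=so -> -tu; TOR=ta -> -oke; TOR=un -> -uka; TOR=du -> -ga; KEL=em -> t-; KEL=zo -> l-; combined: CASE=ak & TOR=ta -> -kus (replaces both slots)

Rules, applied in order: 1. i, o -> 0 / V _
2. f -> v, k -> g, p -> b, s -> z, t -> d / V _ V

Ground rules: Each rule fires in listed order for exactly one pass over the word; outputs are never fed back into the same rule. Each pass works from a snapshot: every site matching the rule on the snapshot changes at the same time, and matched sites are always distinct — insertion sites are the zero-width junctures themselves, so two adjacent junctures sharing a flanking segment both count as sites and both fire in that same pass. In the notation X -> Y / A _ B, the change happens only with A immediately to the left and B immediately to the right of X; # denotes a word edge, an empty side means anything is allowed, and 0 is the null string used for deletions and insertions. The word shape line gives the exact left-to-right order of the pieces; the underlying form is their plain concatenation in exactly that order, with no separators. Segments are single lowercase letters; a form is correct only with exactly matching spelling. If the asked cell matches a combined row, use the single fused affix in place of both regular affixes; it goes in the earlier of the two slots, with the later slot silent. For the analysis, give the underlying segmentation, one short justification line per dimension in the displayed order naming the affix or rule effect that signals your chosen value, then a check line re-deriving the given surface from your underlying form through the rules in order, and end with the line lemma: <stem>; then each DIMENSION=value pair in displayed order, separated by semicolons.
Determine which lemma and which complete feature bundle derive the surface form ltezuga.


underlying: l-tezu-o-ga
CASE=lu - signalled by the affix -o
TOR=du - signalled by the affix -ga
KEL=zo - signalled by the affix l-
check: ltezuoga -> ltezuga -> ltezuga
lemma: tezu; CASE=lu; TOR=du; KEL=zo


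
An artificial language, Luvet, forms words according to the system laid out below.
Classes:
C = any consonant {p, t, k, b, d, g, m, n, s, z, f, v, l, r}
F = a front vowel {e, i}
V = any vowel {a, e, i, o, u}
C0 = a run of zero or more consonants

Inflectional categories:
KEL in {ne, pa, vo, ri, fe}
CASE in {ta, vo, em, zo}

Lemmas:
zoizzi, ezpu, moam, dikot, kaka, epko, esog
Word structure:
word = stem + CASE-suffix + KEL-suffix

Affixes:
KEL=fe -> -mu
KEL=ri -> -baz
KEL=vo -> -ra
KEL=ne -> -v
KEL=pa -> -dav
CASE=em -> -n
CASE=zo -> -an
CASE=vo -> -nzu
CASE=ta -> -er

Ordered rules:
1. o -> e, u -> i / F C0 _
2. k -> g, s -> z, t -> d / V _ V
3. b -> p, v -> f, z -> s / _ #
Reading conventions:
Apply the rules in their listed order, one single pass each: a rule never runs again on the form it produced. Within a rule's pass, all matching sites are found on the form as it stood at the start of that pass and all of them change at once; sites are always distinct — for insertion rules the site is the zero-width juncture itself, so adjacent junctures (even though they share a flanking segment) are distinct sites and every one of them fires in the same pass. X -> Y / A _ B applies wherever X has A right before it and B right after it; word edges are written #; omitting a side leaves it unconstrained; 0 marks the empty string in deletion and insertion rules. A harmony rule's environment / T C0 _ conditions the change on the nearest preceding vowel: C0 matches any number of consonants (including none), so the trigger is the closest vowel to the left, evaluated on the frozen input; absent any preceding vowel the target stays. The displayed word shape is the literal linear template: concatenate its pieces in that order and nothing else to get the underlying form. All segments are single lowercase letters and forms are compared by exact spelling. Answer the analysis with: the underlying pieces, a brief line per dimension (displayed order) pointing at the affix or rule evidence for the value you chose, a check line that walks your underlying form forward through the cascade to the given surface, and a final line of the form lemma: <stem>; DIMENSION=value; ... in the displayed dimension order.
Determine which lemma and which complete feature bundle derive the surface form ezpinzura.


underlying: ezpu-nzu-ra
KEL=vo - signalled by the affix -ra
CASE=vo - signalled by the affix -nzu
check: ezpunzura -> ezpinzura -> ezpinzura -> ezpinzura
lemma: ezpu; KEL=vo; CASE=vo


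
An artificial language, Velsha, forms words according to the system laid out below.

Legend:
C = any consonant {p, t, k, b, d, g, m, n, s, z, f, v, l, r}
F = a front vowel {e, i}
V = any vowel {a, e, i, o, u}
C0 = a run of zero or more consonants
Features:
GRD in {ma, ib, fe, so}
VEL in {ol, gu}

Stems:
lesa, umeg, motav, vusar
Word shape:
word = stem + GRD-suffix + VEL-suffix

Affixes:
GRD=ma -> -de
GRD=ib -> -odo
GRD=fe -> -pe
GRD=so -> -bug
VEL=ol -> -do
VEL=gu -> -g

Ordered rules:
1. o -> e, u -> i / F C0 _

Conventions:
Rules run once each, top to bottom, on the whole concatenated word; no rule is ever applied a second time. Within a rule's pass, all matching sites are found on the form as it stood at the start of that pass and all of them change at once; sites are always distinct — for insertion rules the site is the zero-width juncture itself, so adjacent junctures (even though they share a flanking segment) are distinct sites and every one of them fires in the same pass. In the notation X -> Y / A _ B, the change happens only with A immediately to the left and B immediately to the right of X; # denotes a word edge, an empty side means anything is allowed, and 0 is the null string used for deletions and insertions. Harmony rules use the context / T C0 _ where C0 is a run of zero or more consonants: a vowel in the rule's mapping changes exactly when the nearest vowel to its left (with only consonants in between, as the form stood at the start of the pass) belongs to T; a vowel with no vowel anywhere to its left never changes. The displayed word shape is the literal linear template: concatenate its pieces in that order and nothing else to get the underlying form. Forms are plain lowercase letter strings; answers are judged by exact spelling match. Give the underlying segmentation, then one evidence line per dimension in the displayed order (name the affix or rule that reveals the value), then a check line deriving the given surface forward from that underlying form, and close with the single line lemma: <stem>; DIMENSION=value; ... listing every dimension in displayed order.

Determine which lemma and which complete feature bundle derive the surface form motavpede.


underlying: motav-pe-do
GRD=fe - signalled by the affix -pe
VEL=ol - signalled by the affix -do
check: motavpedo -> motavpede
lemma: motav; GRD=fe; VEL=ol
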